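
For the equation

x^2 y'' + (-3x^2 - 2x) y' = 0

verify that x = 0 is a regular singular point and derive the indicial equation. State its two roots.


Divide by x^2 to reach normal form y'' + P_1(x) y' + P_2(x) y = 0 with P_1(x) = -3 - 2/x and P_2(x) = 0.
x = 0 is a singular point because the y'-coefficient -3 - 2/x has a pole at x = 0.
It is a regular singular point because x P_1(x) = p(x) = -3x - 2 and x^2 P_2(x) = q(x) = 0 are polynomials, hence analytic at x = 0.
p(0) = -2,  q(0) = 0.
Indicial equation: r(r-1) + p(0) r + q(0) = 0, i.e. r^2 + (p(0) - 1) r + q(0) = 0, i.e. r^2 - 3 r = 0.
Discriminant: (-3)^2 - 4(0) = 9, so r = (3 ± 3)/2.
Solving: r_1 = 3, r_2 = 0.

indicial: r^2 - 3 r = 0; roots r_1 = 3, r_2 = 0


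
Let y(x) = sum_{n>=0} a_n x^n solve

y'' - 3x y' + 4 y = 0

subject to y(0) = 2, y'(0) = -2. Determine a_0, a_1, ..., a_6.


Ansatz: y(x) = sum_{n>=0} a_n x^n, so y'(x) = sum_{n>=1} n a_n x^(n-1) and y''(x) = sum_{n>=2} n(n-1) a_n x^(n-2).
Substitute into P(x) y'' + Q(x) y' + R(x) y = 0 with P(x) = 1, Q(x) = -3x, R(x) = 4, and match powers of x.
Initial conditions: a_0 = 2, a_1 = -2.
Setting the coefficient of each power of x to zero and solving order by order (substituting the coefficients already found):
  x^0: 2 a_2 + 4 a_0 = 0  ->  2 a_2 = -4 a_0 = -8  ->  a_2 = -4
  x^1: 6 a_3 + a_1 = 0  ->  6 a_3 = -a_1 = 2  ->  a_3 = 1/3
  x^2: 12 a_4 - 2 a_2 = 0  ->  12 a_4 = 2 a_2 = -8  ->  a_4 = -2/3
  x^3: 20 a_5 - 5 a_3 = 0  ->  20 a_5 = 5 a_3 = 5/3  ->  a_5 = 1/12
  x^4: 30 a_6 - 8 a_4 = 0  ->  30 a_6 = 8 a_4 = -16/3  ->  a_6 = -8/45
Truncated series: y(x) = 2 - 2 x - 4 x^2 + (1/3) x^3 - (2/3) x^4 + (1/12) x^5 - (8/45) x^6 + O(x^7).

a_0 = 2; a_1 = -2; a_2 = -4; a_3 = 1/3; a_4 = -2/3; a_5 = 1/12; a_6 = -8/45


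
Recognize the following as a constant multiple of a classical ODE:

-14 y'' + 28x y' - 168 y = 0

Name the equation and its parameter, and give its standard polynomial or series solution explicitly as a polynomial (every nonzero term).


All three coefficients share the factor -14; dividing through by -14 gives  y'' - 2x y' + 12 y = 0.
This matches the Hermite equation y'' - 2x y' + 2n y = 0 with 2n = 12, so n = 6; the polynomial solution is H_6(x).
With y = sum_k a_k x^k, matching x^k gives (k+2)(k+1) a_{k+2} = 2(k - n) a_k = 2(k - 6) a_k. The right side vanishes at k = 6, so the series with the parity of 6 terminates at degree 6.
Standard normalization: leading coefficient of H_n is 2^n, so a_6 = 2^6 = 64. Work downward with a_k = (k+1)(k+2) a_{k+2} / (2(k - n)):
  a_4 = (5)(6)(64) / (2(4 - 6)) = 1920/(-4) = -480
  a_2 = (3)(4)(-480) / (2(2 - 6)) = -5760/(-8) = 720
  a_0 = (1)(2)(720) / (2(0 - 6)) = 1440/(-12) = -120
Hence H_6(x) = 64 x^6 - 480 x^4 + 720 x^2 - 120.

H_6(x); series = 64 x^6 - 480 x^4 + 720 x^2 - 120


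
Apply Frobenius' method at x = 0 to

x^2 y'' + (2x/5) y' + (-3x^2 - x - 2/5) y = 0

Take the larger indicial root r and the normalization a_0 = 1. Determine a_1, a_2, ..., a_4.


Write in Frobenius form y'' + (p(x)/x) y' + (q(x)/x^2) y = 0:
  p(x) = 2/5,  q(x) = -3x^2 - x - 2/5.
Indicial equation: r(r-1) + (2/5) r + (-2/5) = 0 -> roots r_1 = 1, r_2 = -2/5.
Take r = r_1 = 1. Let y(x) = x^r sum_{n>=0} a_n x^n with a_0 = 1.
Substitute y = x^r sum a_n x^n and match x^{r+n}. The recurrence is
  D(n) a_n - 1 a_{n-1} - 3 a_{n-2} = 0,  where D(n) = (r+n)(r+n-1) + (2/5)(r+n) + (-2/5).
  a_n = [1 a_{n-1} + 3 a_{n-2}] / D(n).
Since the indicial polynomial factors as (r - r_1)(r - r_2), D(n) = (r_1 + n - r_1)(r_1 + n - r_2) = n(n + 7/5).
Evaluating step by step (a_0 = 1):
  n = 1: D(1) = 1(1 + 7/5) = 12/5; numerator = 1(1) = 1; a_1 = (1)/(12/5) = 5/12
  n = 2: D(2) = 2(2 + 7/5) = 34/5; numerator = 1(5/12) + 3(1) = 41/12; a_2 = (41/12)/(34/5) = 205/408
  n = 3: D(3) = 3(3 + 7/5) = 66/5; numerator = 1(205/408) + 3(5/12) = 715/408; a_3 = (715/408)/(66/5) = 325/2448
  n = 4: D(4) = 4(4 + 7/5) = 108/5; numerator = 1(325/2448) + 3(205/408) = 4015/2448; a_4 = (4015/2448)/(108/5) = 20075/264384

r = 1; a_0 = 1; a_1 = 5/12; a_2 = 205/408; a_3 = 325/2448; a_4 = 20075/264384


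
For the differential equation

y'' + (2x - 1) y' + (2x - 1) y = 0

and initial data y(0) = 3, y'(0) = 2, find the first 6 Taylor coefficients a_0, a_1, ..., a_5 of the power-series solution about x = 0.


Ansatz: y(x) = sum_{n>=0} a_n x^n, so y'(x) = sum_{n>=1} n a_n x^(n-1) and y''(x) = sum_{n>=2} n(n-1) a_n x^(n-2).
Substitute into P(x) y'' + Q(x) y' + R(x) y = 0 with P(x) = 1, Q(x) = 2x - 1, R(x) = 2x - 1, and match powers of x.
Initial conditions: a_0 = 3, a_1 = 2.
Setting the coefficient of each power of x to zero and solving order by order (substituting the coefficients already found):
  x^0: 2 a_2 - a_1 - a_0 = 0  ->  2 a_2 = a_1 + a_0 = 5  ->  a_2 = 5/2
  x^1: 6 a_3 - 2 a_2 + a_1 + 2 a_0 = 0  ->  6 a_3 = 2 a_2 - a_1 - 2 a_0 = -3  ->  a_3 = -1/2
  x^2: 12 a_4 - 3 a_3 + 3 a_2 + 2 a_1 = 0  ->  12 a_4 = 3 a_3 - 3 a_2 - 2 a_1 = -13  ->  a_4 = -13/12
  x^3: 20 a_5 - 4 a_4 + 5 a_3 + 2 a_2 = 0  ->  20 a_5 = 4 a_4 - 5 a_3 - 2 a_2 = -41/6  ->  a_5 = -41/120
Truncated series: y(x) = 3 + 2 x + (5/2) x^2 - (1/2) x^3 - (13/12) x^4 - (41/120) x^5 + O(x^6).

a_0 = 3; a_1 = 2; a_2 = 5/2; a_3 = -1/2; a_4 = -13/12; a_5 = -41/120


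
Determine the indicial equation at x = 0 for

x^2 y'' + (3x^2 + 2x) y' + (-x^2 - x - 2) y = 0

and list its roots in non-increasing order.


Divide by x^2 to reach normal form y'' + P_1(x) y' + P_2(x) y = 0 with P_1(x) = 3 + 2/x and P_2(x) = -1 - 1/x - 2/x^2.
x = 0 is a singular point because the y'-coefficient 3 + 2/x has a pole at x = 0 and the y-coefficient -1 - 1/x - 2/x^2 has a pole at x = 0.
It is a regular singular point because x P_1(x) = p(x) = 3x + 2 and x^2 P_2(x) = q(x) = -x^2 - x - 2 are polynomials, hence analytic at x = 0.
p(0) = 2,  q(0) = -2.
Indicial equation: r(r-1) + p(0) r + q(0) = 0, i.e. r^2 + (p(0) - 1) r + q(0) = 0, i.e. r^2 + 1 r - 2 = 0.
Discriminant: (1)^2 - 4(-2) = 9, so r = (-1 ± 3)/2.
Solving: r_1 = 1, r_2 = -2.

indicial: r^2 + 1 r - 2 = 0; roots r_1 = 1, r_2 = -2


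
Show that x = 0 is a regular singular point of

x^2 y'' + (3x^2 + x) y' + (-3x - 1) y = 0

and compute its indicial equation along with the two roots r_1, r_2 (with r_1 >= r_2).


Divide by x^2 to reach normal form y'' + P_1(x) y' + P_2(x) y = 0 with P_1(x) = 3 + 1/x and P_2(x) = -3/x - 1/x^2.
x = 0 is a singular point because the y'-coefficient 3 + 1/x has a pole at x = 0 and the y-coefficient -3/x - 1/x^2 has a pole at x = 0.
It is a regular singular point because x P_1(x) = p(x) = 3x + 1 and x^2 P_2(x) = q(x) = -3x - 1 are polynomials, hence analytic at x = 0.
p(0) = 1,  q(0) = -1.
Indicial equation: r(r-1) + p(0) r + q(0) = 0, i.e. r^2 + (p(0) - 1) r + q(0) = 0, i.e. r^2 - 1 = 0.
Discriminant: (0)^2 - 4(-1) = 4, so r = (0 ± 2)/2.
Solving: r_1 = 1, r_2 = -1.

indicial: r^2 - 1 = 0; roots r_1 = 1, r_2 = -1


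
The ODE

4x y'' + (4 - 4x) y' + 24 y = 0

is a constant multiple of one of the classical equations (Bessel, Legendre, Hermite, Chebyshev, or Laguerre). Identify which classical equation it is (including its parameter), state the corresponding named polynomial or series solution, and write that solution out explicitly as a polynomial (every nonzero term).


All three coefficients share the factor 4; dividing through by 4 gives  x y'' + (1 - x) y' + 6 y = 0.
This matches the Laguerre equation x y'' + (1 - x) y' + n y = 0 with n = 6; the polynomial solution is L_6(x).
With y = sum_k a_k x^k, matching x^k gives (k+1)k a_{k+1} + (k+1) a_{k+1} - k a_k + n a_k = 0, i.e. (k+1)^2 a_{k+1} = (k - n) a_k = (k - 6) a_k. The right side vanishes at k = 6, so the series terminates at degree 6.
Standard normalization L_n(0) = 1 gives a_0 = 1. Work upward with a_{k+1} = (k - 6) a_k / (k+1)^2:
  a_1 = (0 - 6)(1) / 1^2 = -6/1 = -6
  a_2 = (1 - 6)(-6) / 2^2 = 30/4 = 15/2
  a_3 = (2 - 6)(15/2) / 3^2 = -30/9 = -10/3
  a_4 = (3 - 6)(-10/3) / 4^2 = 10/16 = 5/8
  a_5 = (4 - 6)(5/8) / 5^2 = (-5/4)/25 = -1/20
  a_6 = (5 - 6)(-1/20) / 6^2 = (1/20)/36 = 1/720
Hence L_6(x) = x^6/720 - x^5/20 + 5 x^4/8 - 10 x^3/3 + 15 x^2/2 - 6 x + 1.

L_6(x); series = x^6/720 - x^5/20 + 5 x^4/8 - 10 x^3/3 + 15 x^2/2 - 6 x + 1


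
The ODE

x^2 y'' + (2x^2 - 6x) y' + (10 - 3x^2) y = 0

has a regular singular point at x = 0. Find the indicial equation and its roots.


Divide by x^2 to reach normal form y'' + P_1(x) y' + P_2(x) y = 0 with P_1(x) = 2 - 6/x and P_2(x) = -3 + 10/x^2.
x = 0 is a singular point because the y'-coefficient 2 - 6/x has a pole at x = 0 and the y-coefficient -3 + 10/x^2 has a pole at x = 0.
It is a regular singular point because x P_1(x) = p(x) = 2x - 6 and x^2 P_2(x) = q(x) = 10 - 3x^2 are polynomials, hence analytic at x = 0.
p(0) = -6,  q(0) = 10.
Indicial equation: r(r-1) + p(0) r + q(0) = 0, i.e. r^2 + (p(0) - 1) r + q(0) = 0, i.e. r^2 - 7 r + 10 = 0.
Discriminant: (-7)^2 - 4(10) = 9, so r = (7 ± 3)/2.
Solving: r_1 = 5, r_2 = 2.

indicial: r^2 - 7 r + 10 = 0; roots r_1 = 5, r_2 = 2


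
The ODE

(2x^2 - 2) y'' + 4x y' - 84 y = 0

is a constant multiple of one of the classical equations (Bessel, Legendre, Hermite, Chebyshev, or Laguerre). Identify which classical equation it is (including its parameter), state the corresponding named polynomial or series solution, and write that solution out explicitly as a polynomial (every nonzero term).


All three coefficients share the factor -2; dividing through by -2 gives  (1 - x^2) y'' - 2x y' + 42 y = 0.
This matches the Legendre equation (1 - x^2) y'' - 2x y' + n(n+1) y = 0 (note the -2x y' term) with n(n+1) = 42, so n = 6; the polynomial solution is P_6(x).
With y = sum_k a_k x^k, matching x^k gives (k+2)(k+1) a_{k+2} = [k(k+1) - n(n+1)] a_k = (k - 6)(k + 7) a_k. The right side vanishes at k = 6, so the series with the parity of 6 terminates at degree 6.
Standard normalization (P_n(1) = 1): leading coefficient (2n)!/(2^n (n!)^2) = 479001600/(64*518400) = 231/16, so a_6 = 231/16. Work downward with a_k = (k+1)(k+2) a_{k+2} / ((k - 6)(k + 7)):
  a_4 = (5)(6)(231/16) / ((4 - 6)(4 + 7)) = (3465/8)/(-22) = -315/16
  a_2 = (3)(4)(-315/16) / ((2 - 6)(2 + 7)) = (-945/4)/(-36) = 105/16
  a_0 = (1)(2)(105/16) / ((0 - 6)(0 + 7)) = (105/8)/(-42) = -5/16
Hence P_6(x) = 231 x^6/16 - 315 x^4/16 + 105 x^2/16 - 5/16.

P_6(x); series = 231 x^6/16 - 315 x^4/16 + 105 x^2/16 - 5/16


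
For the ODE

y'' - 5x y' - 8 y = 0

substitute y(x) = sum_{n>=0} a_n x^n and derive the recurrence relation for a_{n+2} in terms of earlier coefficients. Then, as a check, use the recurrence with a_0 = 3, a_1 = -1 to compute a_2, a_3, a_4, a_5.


Substitute y = sum_n a_n x^n.
y''(x) has coefficient (n+2)(n+1) a_{n+2} at x^n;
-5 x y'(x) has coefficient -5 n a_n at x^n (shift);
-8 y(x) has coefficient -8 a_n at x^n.
Matching x^n: (n+2)(n+1) a_{n+2} + (-5n - 8) a_n = 0.
Thus a_{n+2} = (5n + 8) / ((n+1)(n+2)) * a_n.

Check with a_0 = 3, a_1 = -1 (apply the recurrence for n = 0, 1, 2, 3): a_0 = 3, a_1 = -1, a_2 = 12, a_3 = -13/6, a_4 = 18, a_5 = -299/120.

a_(n+2) = (5n + 8) / ((n+1)(n+2)) * a_n; check: a_0 = 3, a_1 = -1, a_2 = 12, a_3 = -13/6, a_4 = 18, a_5 = -299/120


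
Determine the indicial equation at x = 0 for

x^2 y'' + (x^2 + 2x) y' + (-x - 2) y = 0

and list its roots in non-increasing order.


Divide by x^2 to reach normal form y'' + P_1(x) y' + P_2(x) y = 0 with P_1(x) = 1 + 2/x and P_2(x) = -1/x - 2/x^2.
x = 0 is a singular point because the y'-coefficient 1 + 2/x has a pole at x = 0 and the y-coefficient -1/x - 2/x^2 has a pole at x = 0.
It is a regular singular point because x P_1(x) = p(x) = x + 2 and x^2 P_2(x) = q(x) = -x - 2 are polynomials, hence analytic at x = 0.
p(0) = 2,  q(0) = -2.
Indicial equation: r(r-1) + p(0) r + q(0) = 0, i.e. r^2 + (p(0) - 1) r + q(0) = 0, i.e. r^2 + 1 r - 2 = 0.
Discriminant: (1)^2 - 4(-2) = 9, so r = (-1 ± 3)/2.
Solving: r_1 = 1, r_2 = -2.

indicial: r^2 + 1 r - 2 = 0; roots r_1 = 1, r_2 = -2


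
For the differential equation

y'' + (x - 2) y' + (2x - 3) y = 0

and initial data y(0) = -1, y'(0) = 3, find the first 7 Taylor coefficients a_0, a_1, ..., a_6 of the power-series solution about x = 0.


Ansatz: y(x) = sum_{n>=0} a_n x^n, so y'(x) = sum_{n>=1} n a_n x^(n-1) and y''(x) = sum_{n>=2} n(n-1) a_n x^(n-2).
Substitute into P(x) y'' + Q(x) y' + R(x) y = 0 with P(x) = 1, Q(x) = x - 2, R(x) = 2x - 3, and match powers of x.
Initial conditions: a_0 = -1, a_1 = 3.
Setting the coefficient of each power of x to zero and solving order by order (substituting the coefficients already found):
  x^0: 2 a_2 - 2 a_1 - 3 a_0 = 0  ->  2 a_2 = 2 a_1 + 3 a_0 = 3  ->  a_2 = 3/2
  x^1: 6 a_3 - 4 a_2 - 2 a_1 + 2 a_0 = 0  ->  6 a_3 = 4 a_2 + 2 a_1 - 2 a_0 = 14  ->  a_3 = 7/3
  x^2: 12 a_4 - 6 a_3 - a_2 + 2 a_1 = 0  ->  12 a_4 = 6 a_3 + a_2 - 2 a_1 = 19/2  ->  a_4 = 19/24
  x^3: 20 a_5 - 8 a_4 + 2 a_2 = 0  ->  20 a_5 = 8 a_4 - 2 a_2 = 10/3  ->  a_5 = 1/6
  x^4: 30 a_6 - 10 a_5 + a_4 + 2 a_3 = 0  ->  30 a_6 = 10 a_5 - a_4 - 2 a_3 = -91/24  ->  a_6 = -91/720
Truncated series: y(x) = -1 + 3 x + (3/2) x^2 + (7/3) x^3 + (19/24) x^4 + (1/6) x^5 - (91/720) x^6 + O(x^7).

a_0 = -1; a_1 = 3; a_2 = 3/2; a_3 = 7/3; a_4 = 19/24; a_5 = 1/6; a_6 = -91/720


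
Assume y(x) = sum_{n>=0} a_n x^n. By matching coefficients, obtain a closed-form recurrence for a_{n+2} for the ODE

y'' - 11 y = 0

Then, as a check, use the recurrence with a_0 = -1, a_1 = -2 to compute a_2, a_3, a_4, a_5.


Substitute y = sum_n a_n x^n into y'' + (const) y = 0.
y''(x) = sum_{n>=0} (n+2)(n+1) a_{n+2} x^n.
The ODE becomes sum_n [(n+2)(n+1) a_{n+2} - 11 a_n] x^n = 0.
Setting each coefficient to zero gives the recurrence:
  (n+2)(n+1) a_{n+2} - 11 a_n = 0,
  a_{n+2} = 11 / ((n+1)(n+2)) a_n.

Check with a_0 = -1, a_1 = -2 (apply the recurrence for n = 0, 1, 2, 3): a_0 = -1, a_1 = -2, a_2 = -11/2, a_3 = -11/3, a_4 = -121/24, a_5 = -121/60.

a_{n+2} = 11/((n+1)(n+2)) * a_n; check: a_0 = -1, a_1 = -2, a_2 = -11/2, a_3 = -11/3, a_4 = -121/24, a_5 = -121/60


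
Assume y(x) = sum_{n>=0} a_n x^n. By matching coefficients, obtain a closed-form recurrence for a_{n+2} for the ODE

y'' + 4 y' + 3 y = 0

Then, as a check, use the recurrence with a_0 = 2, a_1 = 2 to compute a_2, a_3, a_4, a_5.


Substitute y = sum_n a_n x^n.
y''(x) has coefficient (n+2)(n+1) a_{n+2} at x^n;
4 y'(x) has coefficient 4 (n+1) a_{n+1} at x^n;
3 y(x) has coefficient 3 a_n at x^n.
Matching x^n: (n+2)(n+1) a_{n+2} + 4 (n+1) a_{n+1} + 3 a_n = 0.
Thus a_{n+2} = [-4 (n+1) a_{n+1} - 3 a_n] / ((n+1)(n+2)).

Check with a_0 = 2, a_1 = 2 (apply the recurrence for n = 0, 1, 2, 3): a_0 = 2, a_1 = 2, a_2 = -7, a_3 = 25/3, a_4 = -79/12, a_5 = 241/60.

a_(n+2) = [-4 (n+1) a_(n+1) - 3 a_n] / ((n+1)(n+2)); check: a_0 = 2, a_1 = 2, a_2 = -7, a_3 = 25/3, a_4 = -79/12, a_5 = 241/60


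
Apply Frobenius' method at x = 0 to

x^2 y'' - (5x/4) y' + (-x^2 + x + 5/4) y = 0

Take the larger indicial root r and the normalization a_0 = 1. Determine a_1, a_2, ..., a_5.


Write in Frobenius form y'' + (p(x)/x) y' + (q(x)/x^2) y = 0:
  p(x) = -5/4,  q(x) = -x^2 + x + 5/4.
Indicial equation: r(r-1) + (-5/4) r + (5/4) = 0 -> roots r_1 = 5/4, r_2 = 1.
Take r = r_1 = 5/4. Let y(x) = x^r sum_{n>=0} a_n x^n with a_0 = 1.
Substitute y = x^r sum a_n x^n and match x^{r+n}. The recurrence is
  D(n) a_n + 1 a_{n-1} - 1 a_{n-2} = 0,  where D(n) = (r+n)(r+n-1) + (-5/4)(r+n) + (5/4).
  a_n = [-1 a_{n-1} + 1 a_{n-2}] / D(n).
Since the indicial polynomial factors as (r - r_1)(r - r_2), D(n) = (r_1 + n - r_1)(r_1 + n - r_2) = n(n + 1/4).
Evaluating step by step (a_0 = 1):
  n = 1: D(1) = 1(1 + 1/4) = 5/4; numerator = -1(1) = -1; a_1 = (-1)/(5/4) = -4/5
  n = 2: D(2) = 2(2 + 1/4) = 9/2; numerator = -1(-4/5) + 1(1) = 9/5; a_2 = (9/5)/(9/2) = 2/5
  n = 3: D(3) = 3(3 + 1/4) = 39/4; numerator = -1(2/5) + 1(-4/5) = -6/5; a_3 = (-6/5)/(39/4) = -8/65
  n = 4: D(4) = 4(4 + 1/4) = 17; numerator = -1(-8/65) + 1(2/5) = 34/65; a_4 = (34/65)/(17) = 2/65
  n = 5: D(5) = 5(5 + 1/4) = 105/4; numerator = -1(2/65) + 1(-8/65) = -2/13; a_5 = (-2/13)/(105/4) = -8/1365

r = 5/4; a_0 = 1; a_1 = -4/5; a_2 = 2/5; a_3 = -8/65; a_4 = 2/65; a_5 = -8/1365


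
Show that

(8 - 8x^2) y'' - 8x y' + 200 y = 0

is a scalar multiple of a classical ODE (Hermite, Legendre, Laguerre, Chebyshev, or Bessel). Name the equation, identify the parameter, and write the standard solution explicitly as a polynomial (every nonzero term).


All three coefficients share the factor 8; dividing through by 8 gives  (1 - x^2) y'' - x y' + 25 y = 0.
This matches the Chebyshev equation (1 - x^2) y'' - x y' + n^2 y = 0 (note the -x y' term, not -2x y') with n^2 = 25, so n = 5; the polynomial solution is T_5(x).
With y = sum_k a_k x^k, matching x^k gives (k+2)(k+1) a_{k+2} = (k^2 - n^2) a_k = (k - 5)(k + 5) a_k. The right side vanishes at k = 5, so the series with the parity of 5 terminates at degree 5.
Standard normalization: leading coefficient of T_n is 2^(n-1), so a_5 = 2^4 = 16. Work downward with a_k = (k+1)(k+2) a_{k+2} / ((k - 5)(k + 5)):
  a_3 = (4)(5)(16) / ((3 - 5)(3 + 5)) = 320/(-16) = -20
  a_1 = (2)(3)(-20) / ((1 - 5)(1 + 5)) = -120/(-24) = 5
Hence T_5(x) = 16 x^5 - 20 x^3 + 5 x.

T_5(x); series = 16 x^5 - 20 x^3 + 5 x


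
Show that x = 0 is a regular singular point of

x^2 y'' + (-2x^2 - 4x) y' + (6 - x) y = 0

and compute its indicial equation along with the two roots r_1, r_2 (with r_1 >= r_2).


Divide by x^2 to reach normal form y'' + P_1(x) y' + P_2(x) y = 0 with P_1(x) = -2 - 4/x and P_2(x) = -1/x + 6/x^2.
x = 0 is a singular point because the y'-coefficient -2 - 4/x has a pole at x = 0 and the y-coefficient -1/x + 6/x^2 has a pole at x = 0.
It is a regular singular point because x P_1(x) = p(x) = -2x - 4 and x^2 P_2(x) = q(x) = 6 - x are polynomials, hence analytic at x = 0.
p(0) = -4,  q(0) = 6.
Indicial equation: r(r-1) + p(0) r + q(0) = 0, i.e. r^2 + (p(0) - 1) r + q(0) = 0, i.e. r^2 - 5 r + 6 = 0.
Discriminant: (-5)^2 - 4(6) = 1, so r = (5 ± 1)/2.
Solving: r_1 = 3, r_2 = 2.

indicial: r^2 - 5 r + 6 = 0; roots r_1 = 3, r_2 = 2


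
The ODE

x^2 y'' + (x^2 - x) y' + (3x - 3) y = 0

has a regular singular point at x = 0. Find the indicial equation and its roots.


Divide by x^2 to reach normal form y'' + P_1(x) y' + P_2(x) y = 0 with P_1(x) = 1 - 1/x and P_2(x) = 3/x - 3/x^2.
x = 0 is a singular point because the y'-coefficient 1 - 1/x has a pole at x = 0 and the y-coefficient 3/x - 3/x^2 has a pole at x = 0.
It is a regular singular point because x P_1(x) = p(x) = x - 1 and x^2 P_2(x) = q(x) = 3x - 3 are polynomials, hence analytic at x = 0.
p(0) = -1,  q(0) = -3.
Indicial equation: r(r-1) + p(0) r + q(0) = 0, i.e. r^2 + (p(0) - 1) r + q(0) = 0, i.e. r^2 - 2 r - 3 = 0.
Discriminant: (-2)^2 - 4(-3) = 16, so r = (2 ± 4)/2.
Solving: r_1 = 3, r_2 = -1.

indicial: r^2 - 2 r - 3 = 0; roots r_1 = 3, r_2 = -1


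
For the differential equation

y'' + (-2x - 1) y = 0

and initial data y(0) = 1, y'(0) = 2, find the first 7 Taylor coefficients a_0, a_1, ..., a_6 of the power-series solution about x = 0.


Ansatz: y(x) = sum_{n>=0} a_n x^n, so y'(x) = sum_{n>=1} n a_n x^(n-1) and y''(x) = sum_{n>=2} n(n-1) a_n x^(n-2).
Substitute into P(x) y'' + Q(x) y' + R(x) y = 0 with P(x) = 1, Q(x) = 0, R(x) = -2x - 1, and match powers of x.
Initial conditions: a_0 = 1, a_1 = 2.
Setting the coefficient of each power of x to zero and solving order by order (substituting the coefficients already found):
  x^0: 2 a_2 - a_0 = 0  ->  2 a_2 = a_0 = 1  ->  a_2 = 1/2
  x^1: 6 a_3 - a_1 - 2 a_0 = 0  ->  6 a_3 = a_1 + 2 a_0 = 4  ->  a_3 = 2/3
  x^2: 12 a_4 - a_2 - 2 a_1 = 0  ->  12 a_4 = a_2 + 2 a_1 = 9/2  ->  a_4 = 3/8
  x^3: 20 a_5 - a_3 - 2 a_2 = 0  ->  20 a_5 = a_3 + 2 a_2 = 5/3  ->  a_5 = 1/12
  x^4: 30 a_6 - a_4 - 2 a_3 = 0  ->  30 a_6 = a_4 + 2 a_3 = 41/24  ->  a_6 = 41/720
Truncated series: y(x) = 1 + 2 x + (1/2) x^2 + (2/3) x^3 + (3/8) x^4 + (1/12) x^5 + (41/720) x^6 + O(x^7).

a_0 = 1; a_1 = 2; a_2 = 1/2; a_3 = 2/3; a_4 = 3/8; a_5 = 1/12; a_6 = 41/720


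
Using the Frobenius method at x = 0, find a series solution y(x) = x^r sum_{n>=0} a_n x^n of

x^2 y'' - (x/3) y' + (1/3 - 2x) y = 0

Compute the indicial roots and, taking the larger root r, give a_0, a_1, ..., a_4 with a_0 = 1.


Write in Frobenius form y'' + (p(x)/x) y' + (q(x)/x^2) y = 0:
  p(x) = -1/3,  q(x) = 1/3 - 2x.
Indicial equation: r(r-1) + (-1/3) r + (1/3) = 0 -> roots r_1 = 1, r_2 = 1/3.
Take r = r_1 = 1. Let y(x) = x^r sum_{n>=0} a_n x^n with a_0 = 1.
Substitute y = x^r sum a_n x^n and match x^{r+n}. The recurrence is
  D(n) a_n - 2 a_{n-1} = 0,  where D(n) = (r+n)(r+n-1) + (-1/3)(r+n) + (1/3).
  a_n = 2 / D(n) * a_{n-1}.
Since the indicial polynomial factors as (r - r_1)(r - r_2), D(n) = (r_1 + n - r_1)(r_1 + n - r_2) = n(n + 2/3).
Evaluating step by step (a_0 = 1):
  n = 1: D(1) = 1(1 + 2/3) = 5/3; numerator = 2(1) = 2; a_1 = (2)/(5/3) = 6/5
  n = 2: D(2) = 2(2 + 2/3) = 16/3; numerator = 2(6/5) = 12/5; a_2 = (12/5)/(16/3) = 9/20
  n = 3: D(3) = 3(3 + 2/3) = 11; numerator = 2(9/20) = 9/10; a_3 = (9/10)/(11) = 9/110
  n = 4: D(4) = 4(4 + 2/3) = 56/3; numerator = 2(9/110) = 9/55; a_4 = (9/55)/(56/3) = 27/3080

r = 1; a_0 = 1; a_1 = 6/5; a_2 = 9/20; a_3 = 9/110; a_4 = 27/3080


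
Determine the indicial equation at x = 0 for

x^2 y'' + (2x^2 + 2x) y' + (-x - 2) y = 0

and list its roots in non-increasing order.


Divide by x^2 to reach normal form y'' + P_1(x) y' + P_2(x) y = 0 with P_1(x) = 2 + 2/x and P_2(x) = -1/x - 2/x^2.
x = 0 is a singular point because the y'-coefficient 2 + 2/x has a pole at x = 0 and the y-coefficient -1/x - 2/x^2 has a pole at x = 0.
It is a regular singular point because x P_1(x) = p(x) = 2x + 2 and x^2 P_2(x) = q(x) = -x - 2 are polynomials, hence analytic at x = 0.
p(0) = 2,  q(0) = -2.
Indicial equation: r(r-1) + p(0) r + q(0) = 0, i.e. r^2 + (p(0) - 1) r + q(0) = 0, i.e. r^2 + 1 r - 2 = 0.
Discriminant: (1)^2 - 4(-2) = 9, so r = (-1 ± 3)/2.
Solving: r_1 = 1, r_2 = -2.

indicial: r^2 + 1 r - 2 = 0; roots r_1 = 1, r_2 = -2


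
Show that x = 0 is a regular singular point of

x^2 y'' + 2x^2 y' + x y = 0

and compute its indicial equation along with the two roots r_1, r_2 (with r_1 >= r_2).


Divide by x^2 to reach normal form y'' + P_1(x) y' + P_2(x) y = 0 with P_1(x) = 2 and P_2(x) = 1/x.
x = 0 is a singular point because the y-coefficient 1/x has a pole at x = 0.
It is a regular singular point because x P_1(x) = p(x) = 2x and x^2 P_2(x) = q(x) = x are polynomials, hence analytic at x = 0.
p(0) = 0,  q(0) = 0.
Indicial equation: r(r-1) + p(0) r + q(0) = 0, i.e. r^2 + (p(0) - 1) r + q(0) = 0, i.e. r^2 - 1 r = 0.
Discriminant: (-1)^2 - 4(0) = 1, so r = (1 ± 1)/2.
Solving: r_1 = 1, r_2 = 0.

indicial: r^2 - 1 r = 0; roots r_1 = 1, r_2 = 0


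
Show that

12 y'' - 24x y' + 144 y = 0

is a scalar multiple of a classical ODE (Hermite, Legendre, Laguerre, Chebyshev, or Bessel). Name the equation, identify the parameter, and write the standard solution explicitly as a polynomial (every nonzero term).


All three coefficients share the factor 12; dividing through by 12 gives  y'' - 2x y' + 12 y = 0.
This matches the Hermite equation y'' - 2x y' + 2n y = 0 with 2n = 12, so n = 6; the polynomial solution is H_6(x).
With y = sum_k a_k x^k, matching x^k gives (k+2)(k+1) a_{k+2} = 2(k - n) a_k = 2(k - 6) a_k. The right side vanishes at k = 6, so the series with the parity of 6 terminates at degree 6.
Standard normalization: leading coefficient of H_n is 2^n, so a_6 = 2^6 = 64. Work downward with a_k = (k+1)(k+2) a_{k+2} / (2(k - n)):
  a_4 = (5)(6)(64) / (2(4 - 6)) = 1920/(-4) = -480
  a_2 = (3)(4)(-480) / (2(2 - 6)) = -5760/(-8) = 720
  a_0 = (1)(2)(720) / (2(0 - 6)) = 1440/(-12) = -120
Hence H_6(x) = 64 x^6 - 480 x^4 + 720 x^2 - 120.

H_6(x); series = 64 x^6 - 480 x^4 + 720 x^2 - 120


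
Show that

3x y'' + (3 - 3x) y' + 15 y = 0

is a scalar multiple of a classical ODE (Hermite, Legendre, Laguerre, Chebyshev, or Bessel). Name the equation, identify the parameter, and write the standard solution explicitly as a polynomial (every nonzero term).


All three coefficients share the factor 3; dividing through by 3 gives  x y'' + (1 - x) y' + 5 y = 0.
This matches the Laguerre equation x y'' + (1 - x) y' + n y = 0 with n = 5; the polynomial solution is L_5(x).
With y = sum_k a_k x^k, matching x^k gives (k+1)k a_{k+1} + (k+1) a_{k+1} - k a_k + n a_k = 0, i.e. (k+1)^2 a_{k+1} = (k - n) a_k = (k - 5) a_k. The right side vanishes at k = 5, so the series terminates at degree 5.
Standard normalization L_n(0) = 1 gives a_0 = 1. Work upward with a_{k+1} = (k - 5) a_k / (k+1)^2:
  a_1 = (0 - 5)(1) / 1^2 = -5/1 = -5
  a_2 = (1 - 5)(-5) / 2^2 = 20/4 = 5
  a_3 = (2 - 5)(5) / 3^2 = -15/9 = -5/3
  a_4 = (3 - 5)(-5/3) / 4^2 = (10/3)/16 = 5/24
  a_5 = (4 - 5)(5/24) / 5^2 = (-5/24)/25 = -1/120
Hence L_5(x) = -x^5/120 + 5 x^4/24 - 5 x^3/3 + 5 x^2 - 5 x + 1.

L_5(x); series = -x^5/120 + 5 x^4/24 - 5 x^3/3 + 5 x^2 - 5 x + 1


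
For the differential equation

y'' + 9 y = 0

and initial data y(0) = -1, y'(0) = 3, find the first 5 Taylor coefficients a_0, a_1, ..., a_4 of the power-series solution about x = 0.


Ansatz: y(x) = sum_{n>=0} a_n x^n, so y'(x) = sum_{n>=1} n a_n x^(n-1) and y''(x) = sum_{n>=2} n(n-1) a_n x^(n-2).
Substitute into P(x) y'' + Q(x) y' + R(x) y = 0 with P(x) = 1, Q(x) = 0, R(x) = 9, and match powers of x.
Initial conditions: a_0 = -1, a_1 = 3.
Setting the coefficient of each power of x to zero and solving order by order (substituting the coefficients already found):
  x^0: 2 a_2 + 9 a_0 = 0  ->  2 a_2 = -9 a_0 = 9  ->  a_2 = 9/2
  x^1: 6 a_3 + 9 a_1 = 0  ->  6 a_3 = -9 a_1 = -27  ->  a_3 = -9/2
  x^2: 12 a_4 + 9 a_2 = 0  ->  12 a_4 = -9 a_2 = -81/2  ->  a_4 = -27/8
Truncated series: y(x) = -1 + 3 x + (9/2) x^2 - (9/2) x^3 - (27/8) x^4 + O(x^5).

a_0 = -1; a_1 = 3; a_2 = 9/2; a_3 = -9/2; a_4 = -27/8


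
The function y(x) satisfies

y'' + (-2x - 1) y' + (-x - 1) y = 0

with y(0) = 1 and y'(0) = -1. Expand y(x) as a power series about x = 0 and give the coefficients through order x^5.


Ansatz: y(x) = sum_{n>=0} a_n x^n, so y'(x) = sum_{n>=1} n a_n x^(n-1) and y''(x) = sum_{n>=2} n(n-1) a_n x^(n-2).
Substitute into P(x) y'' + Q(x) y' + R(x) y = 0 with P(x) = 1, Q(x) = -2x - 1, R(x) = -x - 1, and match powers of x.
Initial conditions: a_0 = 1, a_1 = -1.
Setting the coefficient of each power of x to zero and solving order by order (substituting the coefficients already found):
  x^0: 2 a_2 - a_1 - a_0 = 0  ->  2 a_2 = a_1 + a_0 = 0  ->  a_2 = 0
  x^1: 6 a_3 - 2 a_2 - 3 a_1 - a_0 = 0  ->  6 a_3 = 2 a_2 + 3 a_1 + a_0 = -2  ->  a_3 = -1/3
  x^2: 12 a_4 - 3 a_3 - 5 a_2 - a_1 = 0  ->  12 a_4 = 3 a_3 + 5 a_2 + a_1 = -2  ->  a_4 = -1/6
  x^3: 20 a_5 - 4 a_4 - 7 a_3 - a_2 = 0  ->  20 a_5 = 4 a_4 + 7 a_3 + a_2 = -3  ->  a_5 = -3/20
Truncated series: y(x) = 1 - x - (1/3) x^3 - (1/6) x^4 - (3/20) x^5 + O(x^6).

a_0 = 1; a_1 = -1; a_2 = 0; a_3 = -1/3; a_4 = -1/6; a_5 = -3/20


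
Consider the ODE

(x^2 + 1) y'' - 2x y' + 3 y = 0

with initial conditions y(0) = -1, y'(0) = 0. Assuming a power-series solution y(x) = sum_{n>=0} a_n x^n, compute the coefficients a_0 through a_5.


Ansatz: y(x) = sum_{n>=0} a_n x^n, so y'(x) = sum_{n>=1} n a_n x^(n-1) and y''(x) = sum_{n>=2} n(n-1) a_n x^(n-2).
Substitute into P(x) y'' + Q(x) y' + R(x) y = 0 with P(x) = x^2 + 1, Q(x) = -2x, R(x) = 3, and match powers of x.
Initial conditions: a_0 = -1, a_1 = 0.
Setting the coefficient of each power of x to zero and solving order by order (substituting the coefficients already found):
  x^0: 2 a_2 + 3 a_0 = 0  ->  2 a_2 = -3 a_0 = 3  ->  a_2 = 3/2
  x^1: 6 a_3 + a_1 = 0  ->  6 a_3 = -a_1 = 0  ->  a_3 = 0
  x^2: 12 a_4 + a_2 = 0  ->  12 a_4 = -a_2 = -3/2  ->  a_4 = -1/8
  x^3: 20 a_5 + 3 a_3 = 0  ->  20 a_5 = -3 a_3 = 0  ->  a_5 = 0
Truncated series: y(x) = -1 + (3/2) x^2 - (1/8) x^4 + O(x^6).

a_0 = -1; a_1 = 0; a_2 = 3/2; a_3 = 0; a_4 = -1/8; a_5 = 0


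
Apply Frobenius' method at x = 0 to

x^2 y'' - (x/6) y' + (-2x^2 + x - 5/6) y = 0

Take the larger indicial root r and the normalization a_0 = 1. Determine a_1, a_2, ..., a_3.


Write in Frobenius form y'' + (p(x)/x) y' + (q(x)/x^2) y = 0:
  p(x) = -1/6,  q(x) = -2x^2 + x - 5/6.
Indicial equation: r(r-1) + (-1/6) r + (-5/6) = 0 -> roots r_1 = 5/3, r_2 = -1/2.
Take r = r_1 = 5/3. Let y(x) = x^r sum_{n>=0} a_n x^n with a_0 = 1.
Substitute y = x^r sum a_n x^n and match x^{r+n}. The recurrence is
  D(n) a_n + 1 a_{n-1} - 2 a_{n-2} = 0,  where D(n) = (r+n)(r+n-1) + (-1/6)(r+n) + (-5/6).
  a_n = [-1 a_{n-1} + 2 a_{n-2}] / D(n).
Since the indicial polynomial factors as (r - r_1)(r - r_2), D(n) = (r_1 + n - r_1)(r_1 + n - r_2) = n(n + 13/6).
Evaluating step by step (a_0 = 1):
  n = 1: D(1) = 1(1 + 13/6) = 19/6; numerator = -1(1) = -1; a_1 = (-1)/(19/6) = -6/19
  n = 2: D(2) = 2(2 + 13/6) = 25/3; numerator = -1(-6/19) + 2(1) = 44/19; a_2 = (44/19)/(25/3) = 132/475
  n = 3: D(3) = 3(3 + 13/6) = 31/2; numerator = -1(132/475) + 2(-6/19) = -432/475; a_3 = (-432/475)/(31/2) = -864/14725

r = 5/3; a_0 = 1; a_1 = -6/19; a_2 = 132/475; a_3 = -864/14725


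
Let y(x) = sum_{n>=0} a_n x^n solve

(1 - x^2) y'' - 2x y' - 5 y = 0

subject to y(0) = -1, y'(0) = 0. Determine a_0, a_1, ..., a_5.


Ansatz: y(x) = sum_{n>=0} a_n x^n, so y'(x) = sum_{n>=1} n a_n x^(n-1) and y''(x) = sum_{n>=2} n(n-1) a_n x^(n-2).
Substitute into P(x) y'' + Q(x) y' + R(x) y = 0 with P(x) = 1 - x^2, Q(x) = -2x, R(x) = -5, and match powers of x.
Initial conditions: a_0 = -1, a_1 = 0.
Setting the coefficient of each power of x to zero and solving order by order (substituting the coefficients already found):
  x^0: 2 a_2 - 5 a_0 = 0  ->  2 a_2 = 5 a_0 = -5  ->  a_2 = -5/2
  x^1: 6 a_3 - 7 a_1 = 0  ->  6 a_3 = 7 a_1 = 0  ->  a_3 = 0
  x^2: 12 a_4 - 11 a_2 = 0  ->  12 a_4 = 11 a_2 = -55/2  ->  a_4 = -55/24
  x^3: 20 a_5 - 17 a_3 = 0  ->  20 a_5 = 17 a_3 = 0  ->  a_5 = 0
Truncated series: y(x) = -1 - (5/2) x^2 - (55/24) x^4 + O(x^6).

a_0 = -1; a_1 = 0; a_2 = -5/2; a_3 = 0; a_4 = -55/24; a_5 = 0


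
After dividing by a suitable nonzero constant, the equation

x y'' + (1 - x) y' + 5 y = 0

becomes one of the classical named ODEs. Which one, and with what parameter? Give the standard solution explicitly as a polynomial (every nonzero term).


The equation is already in a standard form:  x y'' + (1 - x) y' + 5 y = 0.
This matches the Laguerre equation x y'' + (1 - x) y' + n y = 0 with n = 5; the polynomial solution is L_5(x).
With y = sum_k a_k x^k, matching x^k gives (k+1)k a_{k+1} + (k+1) a_{k+1} - k a_k + n a_k = 0, i.e. (k+1)^2 a_{k+1} = (k - n) a_k = (k - 5) a_k. The right side vanishes at k = 5, so the series terminates at degree 5.
Standard normalization L_n(0) = 1 gives a_0 = 1. Work upward with a_{k+1} = (k - 5) a_k / (k+1)^2:
  a_1 = (0 - 5)(1) / 1^2 = -5/1 = -5
  a_2 = (1 - 5)(-5) / 2^2 = 20/4 = 5
  a_3 = (2 - 5)(5) / 3^2 = -15/9 = -5/3
  a_4 = (3 - 5)(-5/3) / 4^2 = (10/3)/16 = 5/24
  a_5 = (4 - 5)(5/24) / 5^2 = (-5/24)/25 = -1/120
Hence L_5(x) = -x^5/120 + 5 x^4/24 - 5 x^3/3 + 5 x^2 - 5 x + 1.

L_5(x); series = -x^5/120 + 5 x^4/24 - 5 x^3/3 + 5 x^2 - 5 x + 1


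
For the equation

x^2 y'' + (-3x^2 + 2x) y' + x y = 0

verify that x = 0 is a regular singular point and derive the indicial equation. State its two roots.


Divide by x^2 to reach normal form y'' + P_1(x) y' + P_2(x) y = 0 with P_1(x) = -3 + 2/x and P_2(x) = 1/x.
x = 0 is a singular point because the y'-coefficient -3 + 2/x has a pole at x = 0 and the y-coefficient 1/x has a pole at x = 0.
It is a regular singular point because x P_1(x) = p(x) = 2 - 3x and x^2 P_2(x) = q(x) = x are polynomials, hence analytic at x = 0.
p(0) = 2,  q(0) = 0.
Indicial equation: r(r-1) + p(0) r + q(0) = 0, i.e. r^2 + (p(0) - 1) r + q(0) = 0, i.e. r^2 + 1 r = 0.
Discriminant: (1)^2 - 4(0) = 1, so r = (-1 ± 1)/2.
Solving: r_1 = 0, r_2 = -1.

indicial: r^2 + 1 r = 0; roots r_1 = 0, r_2 = -1


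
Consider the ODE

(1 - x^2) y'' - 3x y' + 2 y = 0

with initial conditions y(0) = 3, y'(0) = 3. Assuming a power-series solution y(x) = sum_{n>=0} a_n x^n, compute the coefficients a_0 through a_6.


Ansatz: y(x) = sum_{n>=0} a_n x^n, so y'(x) = sum_{n>=1} n a_n x^(n-1) and y''(x) = sum_{n>=2} n(n-1) a_n x^(n-2).
Substitute into P(x) y'' + Q(x) y' + R(x) y = 0 with P(x) = 1 - x^2, Q(x) = -3x, R(x) = 2, and match powers of x.
Initial conditions: a_0 = 3, a_1 = 3.
Setting the coefficient of each power of x to zero and solving order by order (substituting the coefficients already found):
  x^0: 2 a_2 + 2 a_0 = 0  ->  2 a_2 = -2 a_0 = -6  ->  a_2 = -3
  x^1: 6 a_3 - a_1 = 0  ->  6 a_3 = a_1 = 3  ->  a_3 = 1/2
  x^2: 12 a_4 - 6 a_2 = 0  ->  12 a_4 = 6 a_2 = -18  ->  a_4 = -3/2
  x^3: 20 a_5 - 13 a_3 = 0  ->  20 a_5 = 13 a_3 = 13/2  ->  a_5 = 13/40
  x^4: 30 a_6 - 22 a_4 = 0  ->  30 a_6 = 22 a_4 = -33  ->  a_6 = -11/10
Truncated series: y(x) = 3 + 3 x - 3 x^2 + (1/2) x^3 - (3/2) x^4 + (13/40) x^5 - (11/10) x^6 + O(x^7).

a_0 = 3; a_1 = 3; a_2 = -3; a_3 = 1/2; a_4 = -3/2; a_5 = 13/40; a_6 = -11/10


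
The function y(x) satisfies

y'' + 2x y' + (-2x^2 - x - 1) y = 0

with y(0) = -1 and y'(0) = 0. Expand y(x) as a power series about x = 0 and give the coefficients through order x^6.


Ansatz: y(x) = sum_{n>=0} a_n x^n, so y'(x) = sum_{n>=1} n a_n x^(n-1) and y''(x) = sum_{n>=2} n(n-1) a_n x^(n-2).
Substitute into P(x) y'' + Q(x) y' + R(x) y = 0 with P(x) = 1, Q(x) = 2x, R(x) = -2x^2 - x - 1, and match powers of x.
Initial conditions: a_0 = -1, a_1 = 0.
Setting the coefficient of each power of x to zero and solving order by order (substituting the coefficients already found):
  x^0: 2 a_2 - a_0 = 0  ->  2 a_2 = a_0 = -1  ->  a_2 = -1/2
  x^1: 6 a_3 + a_1 - a_0 = 0  ->  6 a_3 = -a_1 + a_0 = -1  ->  a_3 = -1/6
  x^2: 12 a_4 + 3 a_2 - a_1 - 2 a_0 = 0  ->  12 a_4 = -3 a_2 + a_1 + 2 a_0 = -1/2  ->  a_4 = -1/24
  x^3: 20 a_5 + 5 a_3 - a_2 - 2 a_1 = 0  ->  20 a_5 = -5 a_3 + a_2 + 2 a_1 = 1/3  ->  a_5 = 1/60
  x^4: 30 a_6 + 7 a_4 - a_3 - 2 a_2 = 0  ->  30 a_6 = -7 a_4 + a_3 + 2 a_2 = -7/8  ->  a_6 = -7/240
Truncated series: y(x) = -1 - (1/2) x^2 - (1/6) x^3 - (1/24) x^4 + (1/60) x^5 - (7/240) x^6 + O(x^7).

a_0 = -1; a_1 = 0; a_2 = -1/2; a_3 = -1/6; a_4 = -1/24; a_5 = 1/60; a_6 = -7/240


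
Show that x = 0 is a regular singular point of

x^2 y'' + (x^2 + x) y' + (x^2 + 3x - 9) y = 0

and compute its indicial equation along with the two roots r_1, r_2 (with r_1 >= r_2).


Divide by x^2 to reach normal form y'' + P_1(x) y' + P_2(x) y = 0 with P_1(x) = 1 + 1/x and P_2(x) = 1 + 3/x - 9/x^2.
x = 0 is a singular point because the y'-coefficient 1 + 1/x has a pole at x = 0 and the y-coefficient 1 + 3/x - 9/x^2 has a pole at x = 0.
It is a regular singular point because x P_1(x) = p(x) = x + 1 and x^2 P_2(x) = q(x) = x^2 + 3x - 9 are polynomials, hence analytic at x = 0.
p(0) = 1,  q(0) = -9.
Indicial equation: r(r-1) + p(0) r + q(0) = 0, i.e. r^2 + (p(0) - 1) r + q(0) = 0, i.e. r^2 - 9 = 0.
Discriminant: (0)^2 - 4(-9) = 36, so r = (0 ± 6)/2.
Solving: r_1 = 3, r_2 = -3.

indicial: r^2 - 9 = 0; roots r_1 = 3, r_2 = -3


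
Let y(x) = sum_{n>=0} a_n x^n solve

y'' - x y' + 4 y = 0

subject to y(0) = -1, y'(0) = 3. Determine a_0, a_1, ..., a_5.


Ansatz: y(x) = sum_{n>=0} a_n x^n, so y'(x) = sum_{n>=1} n a_n x^(n-1) and y''(x) = sum_{n>=2} n(n-1) a_n x^(n-2).
Substitute into P(x) y'' + Q(x) y' + R(x) y = 0 with P(x) = 1, Q(x) = -x, R(x) = 4, and match powers of x.
Initial conditions: a_0 = -1, a_1 = 3.
Setting the coefficient of each power of x to zero and solving order by order (substituting the coefficients already found):
  x^0: 2 a_2 + 4 a_0 = 0  ->  2 a_2 = -4 a_0 = 4  ->  a_2 = 2
  x^1: 6 a_3 + 3 a_1 = 0  ->  6 a_3 = -3 a_1 = -9  ->  a_3 = -3/2
  x^2: 12 a_4 + 2 a_2 = 0  ->  12 a_4 = -2 a_2 = -4  ->  a_4 = -1/3
  x^3: 20 a_5 + a_3 = 0  ->  20 a_5 = -a_3 = 3/2  ->  a_5 = 3/40
Truncated series: y(x) = -1 + 3 x + 2 x^2 - (3/2) x^3 - (1/3) x^4 + (3/40) x^5 + O(x^6).

a_0 = -1; a_1 = 3; a_2 = 2; a_3 = -3/2; a_4 = -1/3; a_5 = 3/40


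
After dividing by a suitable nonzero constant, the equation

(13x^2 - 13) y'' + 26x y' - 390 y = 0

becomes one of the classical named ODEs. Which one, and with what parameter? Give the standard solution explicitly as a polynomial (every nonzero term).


All three coefficients share the factor -13; dividing through by -13 gives  (1 - x^2) y'' - 2x y' + 30 y = 0.
This matches the Legendre equation (1 - x^2) y'' - 2x y' + n(n+1) y = 0 (note the -2x y' term) with n(n+1) = 30, so n = 5; the polynomial solution is P_5(x).
With y = sum_k a_k x^k, matching x^k gives (k+2)(k+1) a_{k+2} = [k(k+1) - n(n+1)] a_k = (k - 5)(k + 6) a_k. The right side vanishes at k = 5, so the series with the parity of 5 terminates at degree 5.
Standard normalization (P_n(1) = 1): leading coefficient (2n)!/(2^n (n!)^2) = 3628800/(32*14400) = 63/8, so a_5 = 63/8. Work downward with a_k = (k+1)(k+2) a_{k+2} / ((k - 5)(k + 6)):
  a_3 = (4)(5)(63/8) / ((3 - 5)(3 + 6)) = (315/2)/(-18) = -35/4
  a_1 = (2)(3)(-35/4) / ((1 - 5)(1 + 6)) = (-105/2)/(-28) = 15/8
Hence P_5(x) = 63 x^5/8 - 35 x^3/4 + 15 x/8.

P_5(x); series = 63 x^5/8 - 35 x^3/4 + 15 x/8


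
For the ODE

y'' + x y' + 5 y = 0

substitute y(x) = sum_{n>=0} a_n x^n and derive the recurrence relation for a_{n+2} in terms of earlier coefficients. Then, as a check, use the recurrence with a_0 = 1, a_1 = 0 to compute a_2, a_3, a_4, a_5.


Substitute y = sum_n a_n x^n.
y''(x) has coefficient (n+2)(n+1) a_{n+2} at x^n;
x y'(x) has coefficient n a_n at x^n (shift);
5 y(x) has coefficient 5 a_n at x^n.
Matching x^n: (n+2)(n+1) a_{n+2} + (n + 5) a_n = 0.
Thus a_{n+2} = (-n - 5) / ((n+1)(n+2)) * a_n.

Check with a_0 = 1, a_1 = 0 (apply the recurrence for n = 0, 1, 2, 3): a_0 = 1, a_1 = 0, a_2 = -5/2, a_3 = 0, a_4 = 35/24, a_5 = 0.

a_(n+2) = (-n - 5) / ((n+1)(n+2)) * a_n; check: a_0 = 1, a_1 = 0, a_2 = -5/2, a_3 = 0, a_4 = 35/24, a_5 = 0


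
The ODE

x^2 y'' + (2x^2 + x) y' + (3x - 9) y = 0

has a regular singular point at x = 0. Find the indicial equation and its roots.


Divide by x^2 to reach normal form y'' + P_1(x) y' + P_2(x) y = 0 with P_1(x) = 2 + 1/x and P_2(x) = 3/x - 9/x^2.
x = 0 is a singular point because the y'-coefficient 2 + 1/x has a pole at x = 0 and the y-coefficient 3/x - 9/x^2 has a pole at x = 0.
It is a regular singular point because x P_1(x) = p(x) = 2x + 1 and x^2 P_2(x) = q(x) = 3x - 9 are polynomials, hence analytic at x = 0.
p(0) = 1,  q(0) = -9.
Indicial equation: r(r-1) + p(0) r + q(0) = 0, i.e. r^2 + (p(0) - 1) r + q(0) = 0, i.e. r^2 - 9 = 0.
Discriminant: (0)^2 - 4(-9) = 36, so r = (0 ± 6)/2.
Solving: r_1 = 3, r_2 = -3.

indicial: r^2 - 9 = 0; roots r_1 = 3, r_2 = -3


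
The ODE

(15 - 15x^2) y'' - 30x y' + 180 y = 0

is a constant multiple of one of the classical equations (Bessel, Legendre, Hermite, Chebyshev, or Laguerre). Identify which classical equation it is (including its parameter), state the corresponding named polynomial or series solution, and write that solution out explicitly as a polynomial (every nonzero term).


All three coefficients share the factor 15; dividing through by 15 gives  (1 - x^2) y'' - 2x y' + 12 y = 0.
This matches the Legendre equation (1 - x^2) y'' - 2x y' + n(n+1) y = 0 (note the -2x y' term) with n(n+1) = 12, so n = 3; the polynomial solution is P_3(x).
With y = sum_k a_k x^k, matching x^k gives (k+2)(k+1) a_{k+2} = [k(k+1) - n(n+1)] a_k = (k - 3)(k + 4) a_k. The right side vanishes at k = 3, so the series with the parity of 3 terminates at degree 3.
Standard normalization (P_n(1) = 1): leading coefficient (2n)!/(2^n (n!)^2) = 720/(8*36) = 5/2, so a_3 = 5/2. Work downward with a_k = (k+1)(k+2) a_{k+2} / ((k - 3)(k + 4)):
  a_1 = (2)(3)(5/2) / ((1 - 3)(1 + 4)) = 15/(-10) = -3/2
Hence P_3(x) = 5 x^3/2 - 3 x/2.

P_3(x); series = 5 x^3/2 - 3 x/2


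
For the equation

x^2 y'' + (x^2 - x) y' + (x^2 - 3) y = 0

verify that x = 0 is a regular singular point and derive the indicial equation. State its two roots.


Divide by x^2 to reach normal form y'' + P_1(x) y' + P_2(x) y = 0 with P_1(x) = 1 - 1/x and P_2(x) = 1 - 3/x^2.
x = 0 is a singular point because the y'-coefficient 1 - 1/x has a pole at x = 0 and the y-coefficient 1 - 3/x^2 has a pole at x = 0.
It is a regular singular point because x P_1(x) = p(x) = x - 1 and x^2 P_2(x) = q(x) = x^2 - 3 are polynomials, hence analytic at x = 0.
p(0) = -1,  q(0) = -3.
Indicial equation: r(r-1) + p(0) r + q(0) = 0, i.e. r^2 + (p(0) - 1) r + q(0) = 0, i.e. r^2 - 2 r - 3 = 0.
Discriminant: (-2)^2 - 4(-3) = 16, so r = (2 ± 4)/2.
Solving: r_1 = 3, r_2 = -1.

indicial: r^2 - 2 r - 3 = 0; roots r_1 = 3, r_2 = -1
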